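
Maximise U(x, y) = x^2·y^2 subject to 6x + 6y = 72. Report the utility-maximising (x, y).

MU_x = 2·x·y^2 and MU_y = 2·x^2·y.
MRS = MU_x/MU_y = y/x.
Tangency: set MRS = p_x/p_y = 6/6 = 1.
So y/x = 1, i.e. y = x.
Substitute into the budget 6·x + 6·y = 72: 12·x = 72, so x* = 6.
Then y* = 6.

x* = 6, y* = 6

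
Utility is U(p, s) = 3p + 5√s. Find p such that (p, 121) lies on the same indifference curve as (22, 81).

p = 56/3

U(22, 81) = 111.
Set U(p, 121) = 111 and solve.
With s = 121: √121 = 11, so 3p = 111 − 5·11 = 56 and p = 56/3.
Check: U(56/3, 121) = 111.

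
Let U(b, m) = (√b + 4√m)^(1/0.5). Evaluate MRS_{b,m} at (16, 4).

MRS = 0.125

For CES with ρ = 0.5, MRS = (1/4)·√(m/b).
At (16, 4): MRS = 0.125.
So at (16, 4) the consumer would give up 0.125 units of m for one more unit of b.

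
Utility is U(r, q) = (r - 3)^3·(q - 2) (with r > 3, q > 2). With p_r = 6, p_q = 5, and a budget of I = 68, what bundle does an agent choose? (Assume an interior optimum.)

r* = 8, q* = 4

MU_r = 3·(r−3)^2·(q−2), MU_q = (r−3)^3.
MRS = (3/1)·(q−2)/(r−3).
Tangency: set MRS = p_r/p_q = 6/5 = 1.2.
So (3/1)·(q − 2)/(r − 3) = 1.2, i.e. (q − 2) = 0.4·(r − 3).
Rewrite the budget in excess-of-subsistence terms: 6·(r − 3) + 5·(q − 2) = 68 − 6·3 − 5·2 = 40.
Substituting, 8·(r − 3) = 40, so r − 3 = 5 and r* = 8.
Then q − 2 = 0.4·5 = 2, so q* = 4.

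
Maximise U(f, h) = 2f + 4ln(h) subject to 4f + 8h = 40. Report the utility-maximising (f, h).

MU_f = 2, MU_h = 4/h.
MRS = 2 ÷ (4/h).
Tangency: set MRS = p_f/p_h = 4/8 = 0.5.
MRS depends only on h: 0.5·h = 0.5 ⇒ h* = 0.5/0.5 = 1.
From the budget, 4·f = 40 − 8·1 = 32, so f* = 8.

f* = 8, h* = 1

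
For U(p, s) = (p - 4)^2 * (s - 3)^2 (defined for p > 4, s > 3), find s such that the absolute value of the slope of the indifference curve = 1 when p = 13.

MU_p = 2·(p−4)·(s−3)^2, MU_s = 2·(p−4)^2·(s−3).
MRS = (s−3)/(p−4).
Substitute p = 13: MRS = (s − 3)/9. Setting this equal to 1 gives s − 3 = 1·9 = 9, so s = 12.

s = 12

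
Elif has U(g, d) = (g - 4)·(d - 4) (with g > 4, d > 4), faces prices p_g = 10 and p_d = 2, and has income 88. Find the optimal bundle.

MU_g = (d−4), MU_d = (g−4).
MRS = (d−4)/(g−4).
Tangency: set MRS = p_g/p_d = 10/2 = 5.
So (d − 4)/(g − 4) = 5, i.e. (d − 4) = 5·(g − 4).
Rewrite the budget in excess-of-subsistence terms: 10·(g − 4) + 2·(d − 4) = 88 − 10·4 − 2·4 = 40.
Substituting, 20·(g − 4) = 40, so g − 4 = 2 and g* = 6.
Then d − 4 = 5·2 = 10, so d* = 14.

g* = 6, d* = 14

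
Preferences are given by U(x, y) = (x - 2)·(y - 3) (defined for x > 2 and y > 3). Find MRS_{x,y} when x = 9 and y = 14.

MRS = 11/7

MU_x = (y−3), MU_y = (x−2).
MRS = (y−3)/(x−2).
At (9, 14): MRS = 11/7.
That is, one extra unit of x is worth 11/7 units of y at the margin.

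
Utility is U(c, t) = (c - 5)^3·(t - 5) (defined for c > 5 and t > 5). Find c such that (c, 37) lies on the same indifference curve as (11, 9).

c = 8

U(11, 9) = 864.
Set U(c, 37) = 864 and solve.
With t = 37: (37 − 5) = 32, so (c − 5)^3 = 864/32 = 27.
Taking the cube root (with c > 5): c − 5 = 3, so c = 8.
Check: U(8, 37) = 864.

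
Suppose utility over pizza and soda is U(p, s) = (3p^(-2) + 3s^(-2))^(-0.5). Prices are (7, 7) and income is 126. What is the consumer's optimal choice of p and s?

p* = 9, s* = 9

For CES with ρ = -2, MRS = (s/p)^3.
Tangency: set MRS = p_p/p_s = 7/7 = 1.
So (s/p)^3 = 1; taking the cube root, s/p = 1, i.e. s = p.
Substitute into the budget 7·p + 7·s = 126: 14·p = 126, so p* = 9 and s* = 9.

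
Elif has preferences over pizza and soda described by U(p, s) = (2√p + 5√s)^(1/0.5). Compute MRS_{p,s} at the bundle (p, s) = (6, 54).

MRS = 1.2

For CES with ρ = 0.5, MRS = (2/5)·√(s/p).
At (6, 54): MRS = 1.2.
The indifference curve has slope −1.2 at this bundle.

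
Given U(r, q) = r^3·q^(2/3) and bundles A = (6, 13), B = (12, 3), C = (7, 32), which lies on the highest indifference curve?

Bundle B

Evaluate utility at each bundle:
U(A) = 1194.215.
U(B) = 3594.385.
U(C) = 3457.223.
Highest utility is B, so B ≻ C ≻ A.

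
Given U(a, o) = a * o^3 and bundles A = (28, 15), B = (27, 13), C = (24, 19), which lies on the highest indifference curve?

Evaluate utility at each bundle:
U(A) = 94500.
U(B) = 59319.
U(C) = 164616.
Highest utility is C, so C ≻ A ≻ B.

Bundle C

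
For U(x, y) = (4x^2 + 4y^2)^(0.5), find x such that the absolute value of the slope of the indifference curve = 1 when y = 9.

For CES with ρ = 2, MRS = (y/x)^(-1).
Setting (9/x)^(-1) = 1 gives 9/x = 1 and x = 9.

x = 9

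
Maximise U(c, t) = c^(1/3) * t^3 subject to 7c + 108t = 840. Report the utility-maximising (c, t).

c* = 12, t* = 7

MU_c = 1/3·c^(-2/3)·t^3 and MU_t = 3·c^(1/3)·t^2.
MRS = MU_c/MU_t = (1/9)·t/c.
Tangency: set MRS = p_c/p_t = 7/108.
So (1/9)·t/c = 7/108, i.e. t = (7/12)·c.
Substitute into the budget 7·c + 108·t = 840: 70·c = 840, so c* = 12.
Then t* = (7/12)·12 = 7.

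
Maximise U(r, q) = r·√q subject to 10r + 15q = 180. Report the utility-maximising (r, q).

r* = 12, q* = 4

MU_r = √q and MU_q = 0.5·r·q^(-0.5).
MRS = MU_r/MU_q = (2)·q/r.
Tangency: set MRS = p_r/p_q = 10/15 = 2/3.
So (2)·q/r = 2/3, i.e. q = (1/3)·r.
Substitute into the budget 10·r + 15·q = 180: 15·r = 180, so r* = 12.
Then q* = (1/3)·12 = 4.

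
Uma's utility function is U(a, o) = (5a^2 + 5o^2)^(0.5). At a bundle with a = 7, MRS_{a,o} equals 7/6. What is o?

o = 6

For CES with ρ = 2, MRS = (o/a)^(-1).
Setting (o/7)^(-1) = 7/6 gives o/7 = 6/7 and o = 6.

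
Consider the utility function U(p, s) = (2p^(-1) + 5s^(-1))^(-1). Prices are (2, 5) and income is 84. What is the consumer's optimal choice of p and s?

For CES with ρ = -1, MRS = (2/5)·(s/p)^2.
Tangency: set MRS = p_p/p_s = 2/5 = 0.4.
So (s/p)^2 = 1; taking the square root, s/p = 1, i.e. s = p.
Substitute into the budget 2·p + 5·s = 84: 7·p = 84, so p* = 12 and s* = 12.

p* = 12, s* = 12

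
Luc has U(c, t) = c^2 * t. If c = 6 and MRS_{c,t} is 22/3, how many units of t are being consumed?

t = 22

MU_c = 2·c·t and MU_t = c^2.
MRS = MU_c/MU_t = (2/1)·t/c.
Substitute c = 6: MRS = t/3. Setting t/3 = 22/3 gives t = (22/3)·3 = 22.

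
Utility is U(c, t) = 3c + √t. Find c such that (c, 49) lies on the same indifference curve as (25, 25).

c = 73/3

U(25, 25) = 80.
Set U(c, 49) = 80 and solve.
With t = 49: √49 = 7, so 3c = 80 − 7 = 73 and c = 73/3.
Check: U(73/3, 49) = 80.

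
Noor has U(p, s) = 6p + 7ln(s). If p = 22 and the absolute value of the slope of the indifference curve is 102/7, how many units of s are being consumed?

MU_p = 6, MU_s = 7/s.
MRS = 6 ÷ (7/s).
MRS depends only on s: (6/7)·s = 102/7 ⇒ s = (102/7)/(6/7) = 17.

s = 17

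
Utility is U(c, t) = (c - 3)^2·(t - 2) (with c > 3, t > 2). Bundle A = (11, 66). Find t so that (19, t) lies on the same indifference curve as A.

t = 18

U(11, 66) = 4096.
Set U(19, t) = 4096 and solve.
With c = 19: (19 − 3)^2 = 256, so (t − 2) = 4096/256 = 16.
So t = 2 + 16 = 18.
Check: U(19, 18) = 4096.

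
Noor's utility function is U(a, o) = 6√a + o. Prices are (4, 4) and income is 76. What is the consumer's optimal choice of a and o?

MU_a = 6/(2√a), MU_o = 1.
MRS = 6/(2√a) ÷ 1.
Tangency: set MRS = p_a/p_o = 4/4 = 1.
MRS depends only on a: 3/√a = 1 ⇒ √a = 3/1 = 3 ⇒ a* = 9.
From the budget, 4·o = 76 − 4·9 = 40, so o* = 10.

a* = 9, o* = 10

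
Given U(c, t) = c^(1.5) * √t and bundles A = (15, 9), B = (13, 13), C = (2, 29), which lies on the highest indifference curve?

Bundle A

Evaluate utility at each bundle:
U(A) = 174.284.
U(B) = 169.000.
U(C) = 15.232.
Highest utility is A, so A ≻ B ≻ C.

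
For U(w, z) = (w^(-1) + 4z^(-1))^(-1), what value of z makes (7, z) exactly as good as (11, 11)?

U depends on (w, z) only through S = w^(-1) + 4z^(-1), so equal utility means equal S. At (11, 11): S = 5/11.
With w = 7: 7^(-1) = 1/7, so 4z^(-1) = 5/11 − 1/7 = 24/77, i.e. z^(-1) = 6/77.
Hence z = 1/(6/77) = 77/6.
Check: U(7, 77/6) = 2.2.

z = 77/6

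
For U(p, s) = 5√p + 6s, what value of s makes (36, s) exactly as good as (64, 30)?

U(64, 30) = 220.
Set U(36, s) = 220 and solve.
With p = 36: √36 = 6, so 6s = 220 − 5·6 = 190 and s = 95/3.
Check: U(36, 95/3) = 220.

s = 95/3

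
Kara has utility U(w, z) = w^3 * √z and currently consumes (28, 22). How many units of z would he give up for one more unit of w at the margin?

MU_w = 3·w^2·√z and MU_z = 0.5·w^3·z^(-0.5).
MRS = MU_w/MU_z = (6)·z/w.
At (28, 22): MRS = 33/7.
That is, one extra unit of w is worth 33/7 units of z at the margin.

MRS = 33/7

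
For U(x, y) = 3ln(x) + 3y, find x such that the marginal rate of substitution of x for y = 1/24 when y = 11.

MU_x = 3/x, MU_y = 3.
MRS = 3/x ÷ 3.
MRS depends only on x: 1/x = 1/24 ⇒ x = 1/(1/24) = 24.

x = 24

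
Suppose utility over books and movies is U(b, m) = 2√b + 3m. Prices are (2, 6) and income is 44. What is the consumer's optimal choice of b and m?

b* = 1, m* = 7

MU_b = 2/(2√b), MU_m = 3.
MRS = 2/(2√b) ÷ 3.
Tangency: set MRS = p_b/p_m = 2/6 = 1/3.
MRS depends only on b: (1/3)/√b = 1/3 ⇒ √b = (1/3)/(1/3) = 1 ⇒ b* = 1.
From the budget, 6·m = 44 − 2·1 = 42, so m* = 7.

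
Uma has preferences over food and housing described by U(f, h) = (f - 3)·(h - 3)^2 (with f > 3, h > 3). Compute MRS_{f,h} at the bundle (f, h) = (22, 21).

MRS = 9/19

MU_f = (h−3)^2, MU_h = 2·(f−3)·(h−3).
MRS = (1/2)·(h−3)/(f−3).
At (22, 21): MRS = 9/19.
That is, one extra unit of f is worth 9/19 units of h at the margin.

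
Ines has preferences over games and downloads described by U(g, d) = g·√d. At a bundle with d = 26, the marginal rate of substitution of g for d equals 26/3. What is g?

MU_g = √d and MU_d = 0.5·g·d^(-0.5).
MRS = MU_g/MU_d = (2)·d/g.
Substitute d = 26: MRS = 52/g. Setting 52/g = 26/3 gives g = 52/(26/3) = 6.

g = 6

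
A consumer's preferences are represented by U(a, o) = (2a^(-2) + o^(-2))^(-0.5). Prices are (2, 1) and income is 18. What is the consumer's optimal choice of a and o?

a* = 6, o* = 6

For CES with ρ = -2, MRS = (2/1)·(o/a)^3.
Tangency: set MRS = p_a/p_o = 2/1 = 2.
So (o/a)^3 = 1; taking the cube root, o/a = 1, i.e. o = a.
Substitute into the budget 2·a + 1·o = 18: 3·a = 18, so a* = 6 and o* = 6.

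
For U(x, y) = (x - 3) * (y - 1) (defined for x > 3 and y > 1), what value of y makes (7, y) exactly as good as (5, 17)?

U(5, 17) = 32.
Set U(7, y) = 32 and solve.
With x = 7: (7 − 3) = 4, so (y − 1) = 32/4 = 8.
So y = 1 + 8 = 9.
Check: U(7, 9) = 32.

y = 9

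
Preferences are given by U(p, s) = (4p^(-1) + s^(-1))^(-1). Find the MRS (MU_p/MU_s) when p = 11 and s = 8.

MRS = 256/121

For CES with ρ = -1, MRS = (4/1)·(s/p)^2.
At (11, 8): MRS = 256/121.
The indifference curve has slope −256/121 at this bundle.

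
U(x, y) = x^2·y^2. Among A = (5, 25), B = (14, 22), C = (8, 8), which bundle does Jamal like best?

Bundle B

Evaluate utility at each bundle:
U(A) = 15625.
U(B) = 94864.
U(C) = 4096.
Highest utility is B, so B ≻ A ≻ C.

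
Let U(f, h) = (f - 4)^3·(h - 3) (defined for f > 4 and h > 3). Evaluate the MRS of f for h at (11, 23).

MRS = 60/7

MU_f = 3·(f−4)^2·(h−3), MU_h = (f−4)^3.
MRS = (3/1)·(h−3)/(f−4).
At (11, 23): MRS = 60/7.
So at (11, 23) the consumer would give up 60/7 units of h for one more unit of f.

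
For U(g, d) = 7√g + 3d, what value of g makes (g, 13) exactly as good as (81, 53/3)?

U(81, 53/3) = 116.
Set U(g, 13) = 116 and solve.
With d = 13: 7√g = 116 − 3·13 = 77, so √g = 11 and g = 121.
Check: U(121, 13) = 116.

g = 121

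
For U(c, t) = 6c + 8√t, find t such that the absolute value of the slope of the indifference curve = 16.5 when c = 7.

t = 121

MU_c = 6, MU_t = 8/(2√t).
MRS = 6 ÷ (8/(2√t)).
MRS depends only on t: 1.5·√t = 16.5 ⇒ √t = 16.5/1.5 = 11 ⇒ t = 121.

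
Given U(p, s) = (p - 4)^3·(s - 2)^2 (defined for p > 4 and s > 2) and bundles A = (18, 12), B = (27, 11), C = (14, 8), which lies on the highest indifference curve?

Evaluate utility at each bundle:
U(A) = 274400.
U(B) = 985527.
U(C) = 36000.
Highest utility is B, so B ≻ A ≻ C.

Bundle B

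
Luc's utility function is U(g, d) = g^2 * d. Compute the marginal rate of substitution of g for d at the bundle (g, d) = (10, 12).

MRS = 2.4

MU_g = 2·g·d and MU_d = g^2.
MRS = MU_g/MU_d = (2/1)·d/g.
At (10, 12): MRS = 2.4.
That is, one extra unit of g is worth 2.4 units of d at the margin.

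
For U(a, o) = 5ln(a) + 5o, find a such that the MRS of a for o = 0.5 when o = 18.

a = 2

MU_a = 5/a, MU_o = 5.
MRS = 5/a ÷ 5.
MRS depends only on a: 1/a = 0.5 ⇒ a = 1/0.5 = 2.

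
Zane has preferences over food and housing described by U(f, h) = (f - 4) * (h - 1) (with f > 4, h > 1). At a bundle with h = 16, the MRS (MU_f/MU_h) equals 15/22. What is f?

f = 26

MU_f = (h−1), MU_h = (f−4).
MRS = (h−1)/(f−4).
Substitute h = 16: MRS = 15/(f − 4). Setting this equal to 15/22 gives f − 4 = 15/(15/22) = 22, so f = 26.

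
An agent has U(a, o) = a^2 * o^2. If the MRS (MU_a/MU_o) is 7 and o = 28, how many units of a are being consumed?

a = 4

MU_a = 2·a·o^2 and MU_o = 2·a^2·o.
MRS = MU_a/MU_o = o/a.
Substitute o = 28: MRS = 28/a. Setting 28/a = 7 gives a = 28/7 = 4.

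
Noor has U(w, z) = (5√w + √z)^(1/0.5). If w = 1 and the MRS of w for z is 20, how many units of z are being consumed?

z = 16

For CES with ρ = 0.5, MRS = (5/1)·√(z/w).
Setting (5/1)·√(z/1) = 20 gives √(z/1) = 4, so z/1 = 16 and z = 16.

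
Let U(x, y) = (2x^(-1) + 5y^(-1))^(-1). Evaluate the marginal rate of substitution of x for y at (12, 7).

For CES with ρ = -1, MRS = (2/5)·(y/x)^2.
At (12, 7): MRS = 49/360.
That is, one extra unit of x is worth 49/360 units of y at the margin.

MRS = 49/360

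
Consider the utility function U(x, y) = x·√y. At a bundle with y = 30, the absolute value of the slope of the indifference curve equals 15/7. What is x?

MU_x = √y and MU_y = 0.5·x·y^(-0.5).
MRS = MU_x/MU_y = (2)·y/x.
Substitute y = 30: MRS = 60/x. Setting 60/x = 15/7 gives x = 60/(15/7) = 28.

x = 28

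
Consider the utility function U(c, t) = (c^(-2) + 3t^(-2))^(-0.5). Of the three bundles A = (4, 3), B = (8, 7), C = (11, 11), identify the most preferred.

Evaluate utility at each bundle:
U(A) = 1.589.
U(B) = 3.607.
U(C) = 5.500.
Highest utility is C, so C ≻ B ≻ A.

Bundle C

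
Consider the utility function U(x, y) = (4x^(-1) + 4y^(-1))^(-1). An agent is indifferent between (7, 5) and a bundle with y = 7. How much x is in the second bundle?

U depends on (x, y) only through S = 4x^(-1) + 4y^(-1), so equal utility means equal S. At (7, 5): S = 48/35.
With y = 7: 4·7^(-1) = 4/7, so 4x^(-1) = 48/35 − 4/7 = 0.8, i.e. x^(-1) = 0.2.
Hence x = 1/0.2 = 5.
Check: U(5, 7) = 0.7292.

x = 5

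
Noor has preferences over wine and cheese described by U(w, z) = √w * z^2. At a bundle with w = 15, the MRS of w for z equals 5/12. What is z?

z = 25

MU_w = 0.5·w^(-0.5)·z^2 and MU_z = 2·√w·z.
MRS = MU_w/MU_z = (0.25)·z/w.
Substitute w = 15: MRS = z/60. Setting z/60 = 5/12 gives z = (5/12)·60 = 25.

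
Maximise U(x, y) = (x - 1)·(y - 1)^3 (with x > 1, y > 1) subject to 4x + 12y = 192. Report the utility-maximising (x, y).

x* = 12, y* = 12

MU_x = (y−1)^3, MU_y = 3·(x−1)·(y−1)^2.
MRS = (1/3)·(y−1)/(x−1).
Tangency: set MRS = p_x/p_y = 4/12 = 1/3.
So (1/3)·(y − 1)/(x − 1) = 1/3, i.e. (y − 1) = (x − 1).
Rewrite the budget in excess-of-subsistence terms: 4·(x − 1) + 12·(y − 1) = 192 − 4·1 − 12·1 = 176.
Substituting, 16·(x − 1) = 176, so x − 1 = 11 and x* = 12.
Then y − 1 = 11, so y* = 12.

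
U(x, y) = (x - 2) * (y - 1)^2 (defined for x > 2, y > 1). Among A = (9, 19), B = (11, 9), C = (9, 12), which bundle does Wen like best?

Bundle A

Evaluate utility at each bundle:
U(A) = 2268.
U(B) = 576.
U(C) = 847.
Highest utility is A, so A ≻ C ≻ B.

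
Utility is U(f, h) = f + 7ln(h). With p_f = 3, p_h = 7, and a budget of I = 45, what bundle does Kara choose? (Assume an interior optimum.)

f* = 8, h* = 3

MU_f = 1, MU_h = 7/h.
MRS = 1 ÷ (7/h).
Tangency: set MRS = p_f/p_h = 3/7.
MRS depends only on h: (1/7)·h = 3/7 ⇒ h* = (3/7)/(1/7) = 3.
From the budget, 3·f = 45 − 7·3 = 24, so f* = 8.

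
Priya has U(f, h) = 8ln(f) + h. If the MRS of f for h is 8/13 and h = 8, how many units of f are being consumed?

f = 13

MU_f = 8/f, MU_h = 1.
MRS = 8/f ÷ 1.
MRS depends only on f: 8/f = 8/13 ⇒ f = 8/(8/13) = 13.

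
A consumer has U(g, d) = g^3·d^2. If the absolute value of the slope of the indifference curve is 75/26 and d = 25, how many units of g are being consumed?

MU_g = 3·g^2·d^2 and MU_d = 2·g^3·d.
MRS = MU_g/MU_d = (3/2)·d/g.
Substitute d = 25: MRS = 37.5/g. Setting 37.5/g = 75/26 gives g = 37.5/(75/26) = 13.

g = 13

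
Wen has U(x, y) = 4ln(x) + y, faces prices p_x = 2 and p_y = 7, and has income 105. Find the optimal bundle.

x* = 14, y* = 11

MU_x = 4/x, MU_y = 1.
MRS = 4/x ÷ 1.
Tangency: set MRS = p_x/p_y = 2/7.
MRS depends only on x: 4/x = 2/7 ⇒ x* = 4/(2/7) = 14.
From the budget, 7·y = 105 − 2·14 = 77, so y* = 11.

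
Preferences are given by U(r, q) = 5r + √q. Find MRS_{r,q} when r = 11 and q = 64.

MRS = 80

MU_r = 5, MU_q = 1/(2√q).
MRS = 5 ÷ (1/(2√q)).
At (11, 64): MRS = 80.
The indifference curve has slope −80 at this bundle.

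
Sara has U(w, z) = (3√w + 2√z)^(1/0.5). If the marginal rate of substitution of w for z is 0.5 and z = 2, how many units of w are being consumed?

w = 18

For CES with ρ = 0.5, MRS = (3/2)·√(z/w).
Setting (3/2)·√(2/w) = 0.5 gives √(2/w) = 1/3, so 2/w = 1/9 and w = 18.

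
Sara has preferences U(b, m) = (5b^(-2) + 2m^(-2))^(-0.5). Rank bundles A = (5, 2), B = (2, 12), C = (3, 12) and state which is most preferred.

Bundle C

Evaluate utility at each bundle:
U(A) = 1.195.
U(B) = 0.889.
U(C) = 1.325.
Highest utility is C, so C ≻ A ≻ B.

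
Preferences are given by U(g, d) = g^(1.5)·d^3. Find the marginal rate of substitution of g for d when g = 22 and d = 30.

MU_g = 1.5·√g·d^3 and MU_d = 3·g^(1.5)·d^2.
MRS = MU_g/MU_d = (0.5)·d/g.
At (22, 30): MRS = 15/22.
That is, one extra unit of g is worth 15/22 units of d at the margin.

MRS = 15/22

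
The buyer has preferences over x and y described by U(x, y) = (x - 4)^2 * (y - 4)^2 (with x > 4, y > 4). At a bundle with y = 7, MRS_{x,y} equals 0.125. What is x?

MU_x = 2·(x−4)·(y−4)^2, MU_y = 2·(x−4)^2·(y−4).
MRS = (y−4)/(x−4).
Substitute y = 7: MRS = 3/(x − 4). Setting this equal to 0.125 gives x − 4 = 3/0.125 = 24, so x = 28.

x = 28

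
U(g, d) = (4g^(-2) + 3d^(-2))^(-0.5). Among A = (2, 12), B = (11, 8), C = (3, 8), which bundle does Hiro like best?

Evaluate utility at each bundle:
U(A) = 0.990.
U(B) = 3.537.
U(C) = 1.427.
Highest utility is B, so B ≻ C ≻ A.

Bundle B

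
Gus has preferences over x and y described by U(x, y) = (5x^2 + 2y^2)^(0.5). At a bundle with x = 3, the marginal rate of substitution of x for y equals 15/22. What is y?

y = 11

For CES with ρ = 2, MRS = (5/2)·(y/x)^(-1).
Setting (5/2)·(y/3)^(-1) = 15/22 gives (y/3)^(-1) = 3/11, so y/3 = 11/3 and y = 11.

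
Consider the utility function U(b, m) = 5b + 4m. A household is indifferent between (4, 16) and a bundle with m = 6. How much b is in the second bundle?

U(4, 16) = 84.
Set U(b, 6) = 84 and solve.
5b + 4·6 = 84 ⇒ 5b = 60 ⇒ b = 12.
Check: U(12, 6) = 84.

b = 12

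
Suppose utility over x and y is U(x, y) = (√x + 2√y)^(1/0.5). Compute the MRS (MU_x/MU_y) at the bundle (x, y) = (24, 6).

MRS = 0.25

For CES with ρ = 0.5, MRS = (1/2)·√(y/x).
At (24, 6): MRS = 0.25.
That is, one extra unit of x is worth 0.25 units of y at the margin.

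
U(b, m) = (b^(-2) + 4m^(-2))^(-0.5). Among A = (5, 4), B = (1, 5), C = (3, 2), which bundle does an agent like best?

Evaluate utility at each bundle:
U(A) = 1.857.
U(B) = 0.928.
U(C) = 0.949.
Highest utility is A, so A ≻ C ≻ B.

Bundle A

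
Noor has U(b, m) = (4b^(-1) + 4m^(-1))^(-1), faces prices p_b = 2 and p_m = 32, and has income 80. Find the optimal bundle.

b* = 8, m* = 2

For CES with ρ = -1, MRS = (m/b)^2.
Tangency: set MRS = p_b/p_m = 2/32 = 1/16.
So (m/b)^2 = 1/16; taking the square root, m/b = 0.25, i.e. m = 0.25·b.
Substitute into the budget 2·b + 32·m = 80: 10·b = 80, so b* = 8 and m* = 0.25·8 = 2.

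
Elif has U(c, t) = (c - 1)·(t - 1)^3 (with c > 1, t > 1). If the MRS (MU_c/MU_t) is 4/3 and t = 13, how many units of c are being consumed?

c = 4

MU_c = (t−1)^3, MU_t = 3·(c−1)·(t−1)^2.
MRS = (1/3)·(t−1)/(c−1).
Substitute t = 13: MRS = 4/(c − 1). Setting this equal to 4/3 gives c − 1 = 4/(4/3) = 3, so c = 4.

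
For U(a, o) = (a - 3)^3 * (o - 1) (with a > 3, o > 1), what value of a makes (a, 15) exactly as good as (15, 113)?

a = 27

U(15, 113) = 193536.
Set U(a, 15) = 193536 and solve.
With o = 15: (15 − 1) = 14, so (a − 3)^3 = 193536/14 = 13824.
Taking the cube root (with a > 3): a − 3 = 24, so a = 27.
Check: U(27, 15) = 193536.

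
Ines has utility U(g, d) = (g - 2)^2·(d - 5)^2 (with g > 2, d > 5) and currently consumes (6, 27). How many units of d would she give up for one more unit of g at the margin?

MRS = 5.5

MU_g = 2·(g−2)·(d−5)^2, MU_d = 2·(g−2)^2·(d−5).
MRS = (d−5)/(g−2).
At (6, 27): MRS = 5.5.
That is, one extra unit of g is worth 5.5 units of d at the margin.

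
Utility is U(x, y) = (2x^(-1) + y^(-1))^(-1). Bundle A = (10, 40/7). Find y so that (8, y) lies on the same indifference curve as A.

U depends on (x, y) only through S = 2x^(-1) + y^(-1), so equal utility means equal S. At (10, 40/7): S = 0.375.
With x = 8: 2·8^(-1) = 0.25, so y^(-1) = 0.375 − 0.25 = 0.125.
Hence y = 1/0.125 = 8.
Check: U(8, 8) = 2.6667.

y = 8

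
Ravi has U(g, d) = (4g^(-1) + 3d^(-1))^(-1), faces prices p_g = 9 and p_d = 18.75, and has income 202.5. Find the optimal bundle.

For CES with ρ = -1, MRS = (4/3)·(d/g)^2.
Tangency: set MRS = p_g/p_d = 9/18.75 = 12/25.
So (d/g)^2 = 9/25; taking the square root, d/g = 0.6, i.e. d = 0.6·g.
Substitute into the budget 9·g + 18.75·d = 202.5: 20.25·g = 202.5, so g* = 10 and d* = 0.6·10 = 6.

g* = 10, d* = 6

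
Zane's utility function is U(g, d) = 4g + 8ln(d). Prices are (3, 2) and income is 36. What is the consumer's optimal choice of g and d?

MU_g = 4, MU_d = 8/d.
MRS = 4 ÷ (8/d).
Tangency: set MRS = p_g/p_d = 3/2 = 1.5.
MRS depends only on d: 0.5·d = 1.5 ⇒ d* = 1.5/0.5 = 3.
From the budget, 3·g = 36 − 2·3 = 30, so g* = 10.

g* = 10, d* = 3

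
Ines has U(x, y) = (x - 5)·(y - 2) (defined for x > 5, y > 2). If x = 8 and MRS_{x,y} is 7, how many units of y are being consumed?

MU_x = (y−2), MU_y = (x−5).
MRS = (y−2)/(x−5).
Substitute x = 8: MRS = (y − 2)/3. Setting this equal to 7 gives y − 2 = 7·3 = 21, so y = 23.

y = 23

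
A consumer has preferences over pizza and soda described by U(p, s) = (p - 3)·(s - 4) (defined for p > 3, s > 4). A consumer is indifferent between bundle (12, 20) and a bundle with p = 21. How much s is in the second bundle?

U(12, 20) = 144.
Set U(21, s) = 144 and solve.
With p = 21: (21 − 3) = 18, so (s − 4) = 144/18 = 8.
So s = 4 + 8 = 12.
Check: U(21, 12) = 144.

s = 12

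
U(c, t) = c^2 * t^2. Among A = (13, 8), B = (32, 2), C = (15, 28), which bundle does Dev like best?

Bundle C

Evaluate utility at each bundle:
U(A) = 10816.
U(B) = 4096.
U(C) = 176400.
Highest utility is C, so C ≻ A ≻ B.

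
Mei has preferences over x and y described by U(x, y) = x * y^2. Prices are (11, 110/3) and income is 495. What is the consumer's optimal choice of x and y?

x* = 15, y* = 9

MU_x = y^2 and MU_y = 2·x·y.
MRS = MU_x/MU_y = (1/2)·y/x.
Tangency: set MRS = p_x/p_y = 11/(110/3) = 0.3.
So (1/2)·y/x = 0.3, i.e. y = 0.6·x.
Substitute into the budget 11·x + (110/3)·y = 495: 33·x = 495, so x* = 15.
Then y* = 0.6·15 = 9.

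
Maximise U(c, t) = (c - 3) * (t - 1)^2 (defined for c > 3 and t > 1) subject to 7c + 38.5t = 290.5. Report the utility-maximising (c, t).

c* = 14, t* = 5

MU_c = (t−1)^2, MU_t = 2·(c−3)·(t−1).
MRS = (1/2)·(t−1)/(c−3).
Tangency: set MRS = p_c/p_t = 7/38.5 = 2/11.
So (1/2)·(t − 1)/(c − 3) = 2/11, i.e. (t − 1) = (4/11)·(c − 3).
Rewrite the budget in excess-of-subsistence terms: 7·(c − 3) + 38.5·(t − 1) = 290.5 − 7·3 − 38.5·1 = 231.
Substituting, 21·(c − 3) = 231, so c − 3 = 11 and c* = 14.
Then t − 1 = (4/11)·11 = 4, so t* = 5.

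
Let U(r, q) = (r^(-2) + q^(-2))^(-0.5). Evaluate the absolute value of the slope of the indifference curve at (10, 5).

MRS = 0.125

For CES with ρ = -2, MRS = (q/r)^3.
At (10, 5): MRS = 0.125.
That is, one extra unit of r is worth 0.125 units of q at the margin.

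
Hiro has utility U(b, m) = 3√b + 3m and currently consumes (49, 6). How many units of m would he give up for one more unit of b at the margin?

MU_b = 3/(2√b), MU_m = 3.
MRS = 3/(2√b) ÷ 3.
At (49, 6): MRS = 1/14.
That is, one extra unit of b is worth 1/14 units of m at the margin.

MRS = 1/14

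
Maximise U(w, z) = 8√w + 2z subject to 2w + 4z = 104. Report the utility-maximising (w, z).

w* = 16, z* = 18

MU_w = 8/(2√w), MU_z = 2.
MRS = 8/(2√w) ÷ 2.
Tangency: set MRS = p_w/p_z = 2/4 = 0.5.
MRS depends only on w: 2/√w = 0.5 ⇒ √w = 2/0.5 = 4 ⇒ w* = 16.
From the budget, 4·z = 104 − 2·16 = 72, so z* = 18.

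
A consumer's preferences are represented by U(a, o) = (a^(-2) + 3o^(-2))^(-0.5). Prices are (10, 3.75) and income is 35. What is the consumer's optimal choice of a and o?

For CES with ρ = -2, MRS = (1/3)·(o/a)^3.
Tangency: set MRS = p_a/p_o = 10/3.75 = 8/3.
So (o/a)^3 = 8; taking the cube root, o/a = 2, i.e. o = 2·a.
Substitute into the budget 10·a + 3.75·o = 35: 17.5·a = 35, so a* = 2 and o* = 2·2 = 4.

a* = 2, o* = 4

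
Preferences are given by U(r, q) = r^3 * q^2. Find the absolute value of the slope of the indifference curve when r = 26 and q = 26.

MRS = 1.5

MU_r = 3·r^2·q^2 and MU_q = 2·r^3·q.
MRS = MU_r/MU_q = (3/2)·q/r.
At (26, 26): MRS = 1.5.
So at (26, 26) the consumer would give up 1.5 units of q for one more unit of r.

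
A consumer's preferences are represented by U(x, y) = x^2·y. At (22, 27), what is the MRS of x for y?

MRS = 27/11

MU_x = 2·x·y and MU_y = x^2.
MRS = MU_x/MU_y = (2/1)·y/x.
At (22, 27): MRS = 27/11.
So at (22, 27) the consumer would give up 27/11 units of y for one more unit of x.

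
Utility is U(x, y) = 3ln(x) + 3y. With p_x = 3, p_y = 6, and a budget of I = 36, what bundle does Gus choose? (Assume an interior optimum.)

MU_x = 3/x, MU_y = 3.
MRS = 3/x ÷ 3.
Tangency: set MRS = p_x/p_y = 3/6 = 0.5.
MRS depends only on x: 1/x = 0.5 ⇒ x* = 1/0.5 = 2.
From the budget, 6·y = 36 − 3·2 = 30, so y* = 5.

x* = 2, y* = 5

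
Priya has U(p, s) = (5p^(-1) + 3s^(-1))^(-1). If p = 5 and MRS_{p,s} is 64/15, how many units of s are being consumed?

For CES with ρ = -1, MRS = (5/3)·(s/p)^2.
Setting (5/3)·(s/5)^2 = 64/15 gives (s/5)^2 = 64/25, so s/5 = 1.6 and s = 8.

s = 8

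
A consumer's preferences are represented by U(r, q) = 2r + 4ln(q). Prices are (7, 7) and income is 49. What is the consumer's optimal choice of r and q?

r* = 5, q* = 2

MU_r = 2, MU_q = 4/q.
MRS = 2 ÷ (4/q).
Tangency: set MRS = p_r/p_q = 7/7 = 1.
MRS depends only on q: 0.5·q = 1 ⇒ q* = 1/0.5 = 2.
From the budget, 7·r = 49 − 7·2 = 35, so r* = 5.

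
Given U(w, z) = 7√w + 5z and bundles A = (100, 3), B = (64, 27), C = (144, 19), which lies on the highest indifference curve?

Evaluate utility at each bundle:
U(A) = 85.000.
U(B) = 191.000.
U(C) = 179.000.
Highest utility is B, so B ≻ C ≻ A.

Bundle B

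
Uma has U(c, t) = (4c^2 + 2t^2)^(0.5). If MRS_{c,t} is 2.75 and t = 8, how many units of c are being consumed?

For CES with ρ = 2, MRS = (4/2)·(t/c)^(-1).
Setting (4/2)·(8/c)^(-1) = 2.75 gives (8/c)^(-1) = 1.375, so 8/c = 8/11 and c = 11.

c = 11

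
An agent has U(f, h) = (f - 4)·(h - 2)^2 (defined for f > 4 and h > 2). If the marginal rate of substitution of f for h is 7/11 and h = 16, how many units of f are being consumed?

MU_f = (h−2)^2, MU_h = 2·(f−4)·(h−2).
MRS = (1/2)·(h−2)/(f−4).
Substitute h = 16: MRS = 7/(f − 4). Setting this equal to 7/11 gives f − 4 = 7/(7/11) = 11, so f = 15.

f = 15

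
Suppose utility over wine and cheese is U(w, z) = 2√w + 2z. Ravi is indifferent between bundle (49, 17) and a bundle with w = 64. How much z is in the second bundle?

U(49, 17) = 48.
Set U(64, z) = 48 and solve.
With w = 64: √64 = 8, so 2z = 48 − 2·8 = 32 and z = 16.
Check: U(64, 16) = 48.

z = 16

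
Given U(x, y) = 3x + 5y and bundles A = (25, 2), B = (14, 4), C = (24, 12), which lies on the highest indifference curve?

Bundle C

Evaluate utility at each bundle:
U(A) = 85.
U(B) = 62.
U(C) = 132.
Highest utility is C, so C ≻ A ≻ B.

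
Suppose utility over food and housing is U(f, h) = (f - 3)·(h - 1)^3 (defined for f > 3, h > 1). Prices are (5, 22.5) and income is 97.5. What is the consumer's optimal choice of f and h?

f* = 6, h* = 3

MU_f = (h−1)^3, MU_h = 3·(f−3)·(h−1)^2.
MRS = (1/3)·(h−1)/(f−3).
Tangency: set MRS = p_f/p_h = 5/22.5 = 2/9.
So (1/3)·(h − 1)/(f − 3) = 2/9, i.e. (h − 1) = (2/3)·(f − 3).
Rewrite the budget in excess-of-subsistence terms: 5·(f − 3) + 22.5·(h − 1) = 97.5 − 5·3 − 22.5·1 = 60.
Substituting, 20·(f − 3) = 60, so f − 3 = 3 and f* = 6.
Then h − 1 = (2/3)·3 = 2, so h* = 3.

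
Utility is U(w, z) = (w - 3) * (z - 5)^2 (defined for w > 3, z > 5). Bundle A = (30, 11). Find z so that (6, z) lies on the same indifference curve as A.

z = 23

U(30, 11) = 972.
Set U(6, z) = 972 and solve.
With w = 6: (6 − 3) = 3, so (z − 5)^2 = 972/3 = 324.
Taking the square root (with z > 5): z − 5 = 18, so z = 23.
Check: U(6, 23) = 972.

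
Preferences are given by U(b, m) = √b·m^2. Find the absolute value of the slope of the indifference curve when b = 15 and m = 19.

MRS = 19/60

MU_b = 0.5·b^(-0.5)·m^2 and MU_m = 2·√b·m.
MRS = MU_b/MU_m = (0.25)·m/b.
At (15, 19): MRS = 19/60.
The indifference curve has slope −19/60 at this bundle.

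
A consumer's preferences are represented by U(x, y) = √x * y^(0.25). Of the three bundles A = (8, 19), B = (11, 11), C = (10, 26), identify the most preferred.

Evaluate utility at each bundle:
U(A) = 5.905.
U(B) = 6.040.
U(C) = 7.141.
Highest utility is C, so C ≻ B ≻ A.

Bundle C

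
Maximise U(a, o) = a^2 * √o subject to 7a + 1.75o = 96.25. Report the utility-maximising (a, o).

a* = 11, o* = 11

MU_a = 2·a·√o and MU_o = 0.5·a^2·o^(-0.5).
MRS = MU_a/MU_o = (4)·o/a.
Tangency: set MRS = p_a/p_o = 7/1.75 = 4.
So (4)·o/a = 4, i.e. o = a.
Substitute into the budget 7·a + 1.75·o = 96.25: 8.75·a = 96.25, so a* = 11.
Then o* = 11.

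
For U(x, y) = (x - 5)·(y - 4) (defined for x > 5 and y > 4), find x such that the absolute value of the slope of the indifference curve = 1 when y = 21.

x = 22

MU_x = (y−4), MU_y = (x−5).
MRS = (y−4)/(x−5).
Substitute y = 21: MRS = 17/(x − 5). Setting this equal to 1 gives x − 5 = 17/1 = 17, so x = 22.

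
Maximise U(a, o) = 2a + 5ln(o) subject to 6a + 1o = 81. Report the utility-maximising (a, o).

MU_a = 2, MU_o = 5/o.
MRS = 2 ÷ (5/o).
Tangency: set MRS = p_a/p_o = 6/1 = 6.
MRS depends only on o: 0.4·o = 6 ⇒ o* = 6/0.4 = 15.
From the budget, 6·a = 81 − 1·15 = 66, so a* = 11.

a* = 11, o* = 15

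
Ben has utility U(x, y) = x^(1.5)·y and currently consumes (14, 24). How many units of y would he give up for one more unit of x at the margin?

MRS = 18/7

MU_x = 1.5·√x·y and MU_y = x^(1.5).
MRS = MU_x/MU_y = (1.5)·y/x.
At (14, 24): MRS = 18/7.
That is, one extra unit of x is worth 18/7 units of y at the margin.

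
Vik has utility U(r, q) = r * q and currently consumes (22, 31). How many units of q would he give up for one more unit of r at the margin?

MRS = 31/22

MU_r = q and MU_q = r.
MRS = MU_r/MU_q = q/r.
At (22, 31): MRS = 31/22.
The indifference curve has slope −31/22 at this bundle.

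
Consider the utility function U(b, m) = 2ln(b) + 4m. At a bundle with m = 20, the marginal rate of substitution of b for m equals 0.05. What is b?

b = 10

MU_b = 2/b, MU_m = 4.
MRS = 2/b ÷ 4.
MRS depends only on b: 0.5/b = 0.05 ⇒ b = 0.5/0.05 = 10.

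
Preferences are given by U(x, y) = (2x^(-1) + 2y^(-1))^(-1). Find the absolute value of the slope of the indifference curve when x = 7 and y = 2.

For CES with ρ = -1, MRS = (y/x)^2.
At (7, 2): MRS = 4/49.
The indifference curve has slope −4/49 at this bundle.

MRS = 4/49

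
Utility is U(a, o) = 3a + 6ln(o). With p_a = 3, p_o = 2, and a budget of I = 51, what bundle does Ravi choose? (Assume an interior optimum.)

a* = 15, o* = 3

MU_a = 3, MU_o = 6/o.
MRS = 3 ÷ (6/o).
Tangency: set MRS = p_a/p_o = 3/2 = 1.5.
MRS depends only on o: 0.5·o = 1.5 ⇒ o* = 1.5/0.5 = 3.
From the budget, 3·a = 51 − 2·3 = 45, so a* = 15.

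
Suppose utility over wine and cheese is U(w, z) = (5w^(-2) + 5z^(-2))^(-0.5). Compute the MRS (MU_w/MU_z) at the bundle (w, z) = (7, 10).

MRS = 1000/343

For CES with ρ = -2, MRS = (z/w)^3.
At (7, 10): MRS = 1000/343.
The indifference curve has slope −1000/343 at this bundle.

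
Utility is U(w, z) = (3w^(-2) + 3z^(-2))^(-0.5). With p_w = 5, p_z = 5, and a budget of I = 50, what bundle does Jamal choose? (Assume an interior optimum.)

w* = 5, z* = 5

For CES with ρ = -2, MRS = (z/w)^3.
Tangency: set MRS = p_w/p_z = 5/5 = 1.
So (z/w)^3 = 1; taking the cube root, z/w = 1, i.e. z = w.
Substitute into the budget 5·w + 5·z = 50: 10·w = 50, so w* = 5 and z* = 5.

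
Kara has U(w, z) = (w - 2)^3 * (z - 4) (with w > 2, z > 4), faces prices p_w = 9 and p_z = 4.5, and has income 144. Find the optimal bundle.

MU_w = 3·(w−2)^2·(z−4), MU_z = (w−2)^3.
MRS = (3/1)·(z−4)/(w−2).
Tangency: set MRS = p_w/p_z = 9/4.5 = 2.
So (3/1)·(z − 4)/(w − 2) = 2, i.e. (z − 4) = (2/3)·(w − 2).
Rewrite the budget in excess-of-subsistence terms: 9·(w − 2) + 4.5·(z − 4) = 144 − 9·2 − 4.5·4 = 108.
Substituting, 12·(w − 2) = 108, so w − 2 = 9 and w* = 11.
Then z − 4 = (2/3)·9 = 6, so z* = 10.

w* = 11, z* = 10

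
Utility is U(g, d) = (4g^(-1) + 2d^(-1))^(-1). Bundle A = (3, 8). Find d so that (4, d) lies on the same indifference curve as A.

d = 24/7

U depends on (g, d) only through S = 4g^(-1) + 2d^(-1), so equal utility means equal S. At (3, 8): S = 19/12.
With g = 4: 4·4^(-1) = 1, so 2d^(-1) = 19/12 − 1 = 7/12, i.e. d^(-1) = 7/24.
Hence d = 1/(7/24) = 24/7.
Check: U(4, 24/7) = 0.6316.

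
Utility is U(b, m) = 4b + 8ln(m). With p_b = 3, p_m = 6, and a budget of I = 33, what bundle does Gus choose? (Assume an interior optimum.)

b* = 9, m* = 1

MU_b = 4, MU_m = 8/m.
MRS = 4 ÷ (8/m).
Tangency: set MRS = p_b/p_m = 3/6 = 0.5.
MRS depends only on m: 0.5·m = 0.5 ⇒ m* = 0.5/0.5 = 1.
From the budget, 3·b = 33 − 6·1 = 27, so b* = 9.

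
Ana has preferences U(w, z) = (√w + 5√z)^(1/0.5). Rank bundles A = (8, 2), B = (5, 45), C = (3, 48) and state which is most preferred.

Evaluate utility at each bundle:
U(A) = 98.000.
U(B) = 1280.000.
U(C) = 1323.000.
Highest utility is C, so C ≻ B ≻ A.

Bundle C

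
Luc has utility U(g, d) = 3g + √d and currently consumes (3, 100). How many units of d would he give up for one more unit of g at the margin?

MRS = 60

MU_g = 3, MU_d = 1/(2√d).
MRS = 3 ÷ (1/(2√d)).
At (3, 100): MRS = 60.
That is, one extra unit of g is worth 60 units of d at the margin.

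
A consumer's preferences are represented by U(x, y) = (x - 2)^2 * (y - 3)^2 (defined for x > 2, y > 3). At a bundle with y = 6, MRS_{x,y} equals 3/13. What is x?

MU_x = 2·(x−2)·(y−3)^2, MU_y = 2·(x−2)^2·(y−3).
MRS = (y−3)/(x−2).
Substitute y = 6: MRS = 3/(x − 2). Setting this equal to 3/13 gives x − 2 = 3/(3/13) = 13, so x = 15.

x = 15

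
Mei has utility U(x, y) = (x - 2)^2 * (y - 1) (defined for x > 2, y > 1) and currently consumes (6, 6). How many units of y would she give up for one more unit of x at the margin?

MRS = 2.5

MU_x = 2·(x−2)·(y−1), MU_y = (x−2)^2.
MRS = (2/1)·(y−1)/(x−2).
At (6, 6): MRS = 2.5.
So at (6, 6) the consumer would give up 2.5 units of y for one more unit of x.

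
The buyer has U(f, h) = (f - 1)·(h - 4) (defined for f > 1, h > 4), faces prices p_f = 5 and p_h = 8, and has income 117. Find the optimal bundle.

MU_f = (h−4), MU_h = (f−1).
MRS = (h−4)/(f−1).
Tangency: set MRS = p_f/p_h = 5/8 = 0.625.
So (h − 4)/(f − 1) = 0.625, i.e. (h − 4) = 0.625·(f − 1).
Rewrite the budget in excess-of-subsistence terms: 5·(f − 1) + 8·(h − 4) = 117 − 5·1 − 8·4 = 80.
Substituting, 10·(f − 1) = 80, so f − 1 = 8 and f* = 9.
Then h − 4 = 0.625·8 = 5, so h* = 9.

f* = 9, h* = 9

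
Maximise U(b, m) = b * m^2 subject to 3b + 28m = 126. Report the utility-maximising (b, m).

b* = 14, m* = 3

MU_b = m^2 and MU_m = 2·b·m.
MRS = MU_b/MU_m = (1/2)·m/b.
Tangency: set MRS = p_b/p_m = 3/28.
So (1/2)·m/b = 3/28, i.e. m = (3/14)·b.
Substitute into the budget 3·b + 28·m = 126: 9·b = 126, so b* = 14.
Then m* = (3/14)·14 = 3.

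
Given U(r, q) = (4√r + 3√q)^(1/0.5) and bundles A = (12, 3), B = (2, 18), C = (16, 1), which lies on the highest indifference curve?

Evaluate utility at each bundle:
U(A) = 363.000.
U(B) = 338.000.
U(C) = 361.000.
Highest utility is A, so A ≻ C ≻ B.

Bundle A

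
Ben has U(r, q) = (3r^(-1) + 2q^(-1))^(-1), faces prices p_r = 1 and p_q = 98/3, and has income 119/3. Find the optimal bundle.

For CES with ρ = -1, MRS = (3/2)·(q/r)^2.
Tangency: set MRS = p_r/p_q = 1/(98/3) = 3/98.
So (q/r)^2 = 1/49; taking the square root, q/r = 1/7, i.e. q = (1/7)·r.
Substitute into the budget 1·r + (98/3)·q = 119/3: (17/3)·r = 119/3, so r* = 7 and q* = (1/7)·7 = 1.

r* = 7, q* = 1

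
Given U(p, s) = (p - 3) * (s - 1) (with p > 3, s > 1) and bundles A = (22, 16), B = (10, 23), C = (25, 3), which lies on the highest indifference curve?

Evaluate utility at each bundle:
U(A) = 285.
U(B) = 154.
U(C) = 44.
Highest utility is A, so A ≻ B ≻ C.

Bundle A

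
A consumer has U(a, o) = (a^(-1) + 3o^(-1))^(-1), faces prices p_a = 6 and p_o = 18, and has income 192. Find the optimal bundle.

For CES with ρ = -1, MRS = (1/3)·(o/a)^2.
Tangency: set MRS = p_a/p_o = 6/18 = 1/3.
So (o/a)^2 = 1; taking the square root, o/a = 1, i.e. o = a.
Substitute into the budget 6·a + 18·o = 192: 24·a = 192, so a* = 8 and o* = 8.

a* = 8, o* = 8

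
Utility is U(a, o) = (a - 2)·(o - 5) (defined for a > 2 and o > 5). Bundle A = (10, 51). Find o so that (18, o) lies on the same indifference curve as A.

U(10, 51) = 368.
Set U(18, o) = 368 and solve.
With a = 18: (18 − 2) = 16, so (o − 5) = 368/16 = 23.
So o = 5 + 23 = 28.
Check: U(18, 28) = 368.

o = 28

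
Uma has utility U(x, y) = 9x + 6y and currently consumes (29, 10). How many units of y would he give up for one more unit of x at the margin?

MRS = 1.5

MU_x = 9, MU_y = 6, so MRS = 9/6 = 1.5 at every bundle.
At (29, 10): MRS = 1.5.
The indifference curve has slope −1.5 at this bundle.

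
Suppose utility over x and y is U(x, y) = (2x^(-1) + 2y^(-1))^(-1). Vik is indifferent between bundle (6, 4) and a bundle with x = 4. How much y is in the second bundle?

y = 6

U depends on (x, y) only through S = 2x^(-1) + 2y^(-1), so equal utility means equal S. At (6, 4): S = 5/6.
With x = 4: 2·4^(-1) = 0.5, so 2y^(-1) = 5/6 − 0.5 = 1/3, i.e. y^(-1) = 1/6.
Hence y = 1/(1/6) = 6.
Check: U(4, 6) = 1.2.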